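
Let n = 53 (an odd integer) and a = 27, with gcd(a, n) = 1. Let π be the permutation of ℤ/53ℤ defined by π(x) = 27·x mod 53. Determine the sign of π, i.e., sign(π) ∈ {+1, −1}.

Trace 42: π^k(42) = [42, 21, 37, 45, 49, 51, 52] for k=0..6.
Decompose π into cycles: lengths [52, 1] (2 cycles, including the fixed point 0).
Σ(ℓ_i−1) = 53−2 = 51; sign = (−1)^51 = -1.
(27|53)_J = -1 (Zolotarev's lemma cross-check).

-1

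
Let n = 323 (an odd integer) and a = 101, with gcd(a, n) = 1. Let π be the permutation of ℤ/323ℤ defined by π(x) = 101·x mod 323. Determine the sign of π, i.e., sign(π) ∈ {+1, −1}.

+1

Start at x=273: 273 → 118 → 290 → 220 → 256 → 16 → 1 → … (one orbit).
27 cycles of lengths [18, 18, 18, 18, 18, 18, 18, 18, 18, 18, 18, 18, 18, 18, 18, 18, 9, 9, 2, 2, 2, 2, 2, 2, 2, 2, 1].
Σ(ℓ_i−1) = 323−27 = 296; sign = (−1)^296 = +1.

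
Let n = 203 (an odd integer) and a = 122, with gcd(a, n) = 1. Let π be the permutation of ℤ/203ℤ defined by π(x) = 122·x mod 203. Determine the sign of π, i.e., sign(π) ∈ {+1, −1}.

Trace 202: π^k(202) = [202, 81, 138, 190, 38, 170, 34] for k=0..6.
Cycle type of π: 42×4 + 14×2 + 6 + 1; total 8 cycles.
With 8 cycles on 203 points, sign = (−1)^{203−8} = -1.
The Jacobi symbol (122|203) = -1 (Zolotarev) agrees.

-1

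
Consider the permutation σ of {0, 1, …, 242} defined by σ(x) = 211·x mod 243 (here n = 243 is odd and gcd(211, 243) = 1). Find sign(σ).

+1

Trace 94: π^k(94) = [94, 151, 28, 76, 241, 64, 139] for k=0..6.
Cycle lengths of π_211 on ℤ/243ℤ: [81, 81, 27, 27, 9, 9, 3, 3, 1, 1, 1]; 11 cycles in total.
11 cycles on 243: each ℓ→(−1)^(ℓ−1), product (−1)^232 = +1.
Check: (211/243) = +1 by Zolotarev.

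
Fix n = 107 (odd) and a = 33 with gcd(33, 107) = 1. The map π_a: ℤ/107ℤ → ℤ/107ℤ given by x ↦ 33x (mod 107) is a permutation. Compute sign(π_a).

+1

Orbit of 62 under x↦33x: [62, 13, 1, 33, 19, 92, 40]… (length divides ord_107(33)).
π_33 has 3 disjoint cycles with lengths [53, 53, 1] on {0,…,106}.
With 3 cycles on 107 points, sign = (−1)^{107−3} = +1.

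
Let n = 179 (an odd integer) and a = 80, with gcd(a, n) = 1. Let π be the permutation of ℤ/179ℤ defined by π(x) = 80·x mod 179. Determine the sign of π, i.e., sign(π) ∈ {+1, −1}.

+1

Trace 19: π^k(19) = [19, 88, 59, 66, 89, 139, 22] for k=0..6.
Cycle type of π: 89×2 + 1; total 3 cycles.
n − c = 179 − 3 = 176; sign = (−1)^176 = +1.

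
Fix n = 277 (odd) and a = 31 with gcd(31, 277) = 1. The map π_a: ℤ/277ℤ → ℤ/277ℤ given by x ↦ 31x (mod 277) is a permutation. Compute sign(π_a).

Orbit of 259 under x↦31x: [259, 273, 153, 34, 223, 265, 182]… (length divides ord_277(31)).
2 cycles of lengths [276, 1].
2 cycles on 277: each ℓ→(−1)^(ℓ−1), product (−1)^275 = -1.
Via Zolotarev, sign(π_{31}) = (31|277) = -1.

-1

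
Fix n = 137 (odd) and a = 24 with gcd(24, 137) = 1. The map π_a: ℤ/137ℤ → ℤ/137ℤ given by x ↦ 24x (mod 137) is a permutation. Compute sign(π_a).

Trace 122: π^k(122) = [122, 51, 128, 58, 22, 117, 68] for k=0..6.
The orbit structure of x ↦ 24x mod 137: 2 orbits of sizes [136, 1].
2 cycles on 137: each ℓ→(−1)^(ℓ−1), product (−1)^135 = -1.
Via Zolotarev, sign(π_{24}) = (24|137) = -1.

-1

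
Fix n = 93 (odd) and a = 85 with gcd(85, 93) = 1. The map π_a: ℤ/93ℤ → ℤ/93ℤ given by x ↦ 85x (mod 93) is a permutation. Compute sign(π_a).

-1

Start at x=58: 58 → 1 → 85 → 64 → 46 → 4 → 61 → … (one orbit).
The orbit structure of x ↦ 85x mod 93: 12 orbits of sizes [10, 10, 10, 10, 10, 10, 10, 10, 10, 1, 1, 1].
sign(π) = (−1)^{n − #cycles} = (−1)^{93−12} = (−1)^81 = -1.
(85|93)_J = -1 (Zolotarev's lemma cross-check).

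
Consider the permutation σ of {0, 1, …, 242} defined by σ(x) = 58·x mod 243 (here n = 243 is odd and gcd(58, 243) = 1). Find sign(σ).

Orbit of 175 under x↦58x: [175, 187, 154, 184, 223, 55, 31]… (length divides ord_243(58)).
Decompose π into cycles: lengths [81, 81, 27, 27, 9, 9, 3, 3, 1, 1, 1] (11 cycles, including the fixed point 0).
n − c = 243 − 11 = 232; sign = (−1)^232 = +1.
(58|243)_J = +1 (Zolotarev's lemma cross-check).

+1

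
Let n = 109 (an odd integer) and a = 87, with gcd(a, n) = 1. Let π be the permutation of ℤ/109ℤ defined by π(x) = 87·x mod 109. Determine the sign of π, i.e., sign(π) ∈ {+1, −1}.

Orbit of 28 under x↦87x: [28, 38, 36, 80, 93, 25, 104]… (length divides ord_109(87)).
The orbit structure of x ↦ 87x mod 109: 3 orbits of sizes [54, 54, 1].
n − c = 109 − 3 = 106; sign = (−1)^106 = +1.
Via Zolotarev, sign(π_{87}) = (87|109) = +1.

+1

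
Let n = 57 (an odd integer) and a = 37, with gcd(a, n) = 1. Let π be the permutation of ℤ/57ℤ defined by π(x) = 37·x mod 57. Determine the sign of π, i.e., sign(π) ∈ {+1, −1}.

Start at x=1: 1 → 37 → 1 (one orbit).
π_37 has 30 disjoint cycles with lengths [2, 2, 2, 2, 2, 2, 2, 2, 2, 2, 2, 2, 2, 2, 2, 2, 2, 2, 2, 2, 2, 2, 2, 2, 2, 2, 2, 1, 1, 1] on {0,…,56}.
n − c = 57 − 30 = 27; sign = (−1)^27 = -1.
(37|57)_J = -1 (Zolotarev's lemma cross-check).

-1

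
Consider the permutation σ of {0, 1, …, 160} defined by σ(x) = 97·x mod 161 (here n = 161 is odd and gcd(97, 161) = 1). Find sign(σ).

Orbit of 127 under x↦97x: [127, 83, 1, 97, 71, 125, 50]… (length divides ord_161(97)).
Cycle lengths of π_97 on ℤ/161ℤ: [22, 22, 22, 22, 22, 22, 22, 2, 2, 2, 1]; 11 cycles in total.
Σ(ℓ_i−1) = 161−11 = 150; sign = (−1)^150 = +1.

+1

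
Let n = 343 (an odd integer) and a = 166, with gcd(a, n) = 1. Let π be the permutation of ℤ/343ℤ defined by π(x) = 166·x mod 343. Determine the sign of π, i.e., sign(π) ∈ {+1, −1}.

Orbit of 97 under x↦166x: [97, 324, 276, 197, 117, 214, 195]… (length divides ord_343(166)).
Cycle type of π: 42×7 + 6×8 + 1; total 16 cycles.
sign(π) = (−1)^{n − #cycles} = (−1)^{343−16} = (−1)^327 = -1.
The Jacobi symbol (166|343) = -1 (Zolotarev) agrees.

-1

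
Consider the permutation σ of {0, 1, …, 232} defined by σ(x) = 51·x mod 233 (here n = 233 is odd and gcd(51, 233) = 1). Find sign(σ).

+1

Orbit of 8 under x↦51x: [8, 175, 71, 126, 135, 128, 4]… (length divides ord_233(51)).
The orbit structure of x ↦ 51x mod 233: 9 orbits of sizes [29, 29, 29, 29, 29, 29, 29, 29, 1].
Σ(ℓ_i−1) = 233−9 = 224; sign = (−1)^224 = +1.
Check: (51/233) = +1 by Zolotarev.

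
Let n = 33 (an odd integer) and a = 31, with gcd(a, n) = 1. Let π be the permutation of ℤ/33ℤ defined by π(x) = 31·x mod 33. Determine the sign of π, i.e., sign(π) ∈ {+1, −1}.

+1

Start at x=1: 1 → 31 → 4 → 25 → 16 → 1 (one orbit).
The orbit structure of x ↦ 31x mod 33: 9 orbits of sizes [5, 5, 5, 5, 5, 5, 1, 1, 1].
9 cycles on 33: each ℓ→(−1)^(ℓ−1), product (−1)^24 = +1.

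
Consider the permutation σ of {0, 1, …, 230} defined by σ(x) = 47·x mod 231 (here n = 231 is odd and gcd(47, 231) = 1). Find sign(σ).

+1

Orbit of 80 under x↦47x: [80, 64, 5, 4, 188, 58, 185]… (length divides ord_231(47)).
π_47 has 15 disjoint cycles with lengths [30, 30, 30, 30, 30, 30, 10, 10, 6, 6, 6, 5, 5, 2, 1] on {0,…,230}.
Σ(ℓ_i−1) = 231−15 = 216; sign = (−1)^216 = +1.
Zolotarev: (47|231) = +1, matching the cycle-count sign.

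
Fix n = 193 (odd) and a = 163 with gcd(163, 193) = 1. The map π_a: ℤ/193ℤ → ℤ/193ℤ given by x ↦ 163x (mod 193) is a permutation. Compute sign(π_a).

-1

Orbit of 29 under x↦163x: [29, 95, 45, 1, 163, 128, 20]… (length divides ord_193(163)).
Decompose π into cycles: lengths [192, 1] (2 cycles, including the fixed point 0).
With 2 cycles on 193 points, sign = (−1)^{193−2} = -1.
(163|193)_J = -1 (Zolotarev's lemma cross-check).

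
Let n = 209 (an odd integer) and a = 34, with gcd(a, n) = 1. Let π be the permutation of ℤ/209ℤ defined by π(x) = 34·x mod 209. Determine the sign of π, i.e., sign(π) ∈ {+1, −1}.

-1

Trace 122: π^k(122) = [122, 177, 166, 1, 34, 111, 12] for k=0..6.
Decompose π into cycles: lengths [18, 18, 18, 18, 18, 18, 18, 18, 18, 18, 18, 1, 1, 1, 1, 1, 1, 1, 1, 1, 1, 1] (22 cycles, including the fixed point 0).
n − c = 209 − 22 = 187; sign = (−1)^187 = -1.
The Jacobi symbol (34|209) = -1 (Zolotarev) agrees.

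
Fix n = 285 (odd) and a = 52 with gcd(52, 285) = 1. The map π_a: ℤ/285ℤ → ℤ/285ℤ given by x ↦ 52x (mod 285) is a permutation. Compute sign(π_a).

Start at x=127: 127 → 49 → 268 → 256 → 202 → 244 → 148 → … (one orbit).
The orbit structure of x ↦ 52x mod 285: 15 orbits of sizes [36, 36, 36, 36, 36, 36, 18, 18, 18, 4, 4, 4, 1, 1, 1].
Σ(ℓ_i−1) = 285−15 = 270; sign = (−1)^270 = +1.
(52|285)_J = +1 (Zolotarev's lemma cross-check).

+1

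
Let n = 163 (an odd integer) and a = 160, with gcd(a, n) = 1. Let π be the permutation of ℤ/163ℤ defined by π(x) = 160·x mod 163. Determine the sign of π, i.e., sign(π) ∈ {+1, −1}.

+1

Start at x=4: 4 → 151 → 36 → 55 → 161 → 6 → 145 → … (one orbit).
3 cycles of lengths [81, 81, 1].
Σ(ℓ_i−1) = 163−3 = 160; sign = (−1)^160 = +1.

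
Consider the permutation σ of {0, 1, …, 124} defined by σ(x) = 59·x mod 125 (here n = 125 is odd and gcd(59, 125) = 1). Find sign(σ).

+1

Trace 106: π^k(106) = [106, 4, 111, 49, 16, 69, 71] for k=0..6.
Cycle type of π: 50×2 + 10×2 + 2×2 + 1; total 7 cycles.
n − c = 125 − 7 = 118; sign = (−1)^118 = +1.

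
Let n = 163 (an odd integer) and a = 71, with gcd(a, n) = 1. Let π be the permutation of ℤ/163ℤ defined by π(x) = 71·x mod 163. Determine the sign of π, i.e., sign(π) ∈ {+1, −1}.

+1

Trace 9: π^k(9) = [9, 150, 55, 156, 155, 84, 96] for k=0..6.
π_71 has 3 disjoint cycles with lengths [81, 81, 1] on {0,…,162}.
With 3 cycles on 163 points, sign = (−1)^{163−3} = +1.
Via Zolotarev, sign(π_{71}) = (71|163) = +1.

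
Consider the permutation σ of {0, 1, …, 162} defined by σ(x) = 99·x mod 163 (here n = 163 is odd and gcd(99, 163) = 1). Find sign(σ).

Start at x=58: 58 → 37 → 77 → 125 → 150 → 17 → 53 → … (one orbit).
π_99 has 4 disjoint cycles with lengths [54, 54, 54, 1] on {0,…,162}.
With 4 cycles on 163 points, sign = (−1)^{163−4} = -1.
The Jacobi symbol (99|163) = -1 (Zolotarev) agrees.

-1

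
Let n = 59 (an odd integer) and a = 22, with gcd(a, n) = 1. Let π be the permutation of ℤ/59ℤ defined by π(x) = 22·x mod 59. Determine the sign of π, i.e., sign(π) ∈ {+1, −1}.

+1

Orbit of 49 under x↦22x: [49, 16, 57, 15, 35, 3, 7]… (length divides ord_59(22)).
Cycle lengths of π_22 on ℤ/59ℤ: [29, 29, 1]; 3 cycles in total.
sign(π) = (−1)^{n − #cycles} = (−1)^{59−3} = (−1)^56 = +1.
Check: (22/59) = +1 by Zolotarev.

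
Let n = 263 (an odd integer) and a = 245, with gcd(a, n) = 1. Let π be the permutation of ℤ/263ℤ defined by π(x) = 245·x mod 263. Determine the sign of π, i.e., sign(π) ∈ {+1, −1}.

-1

Trace 176: π^k(176) = [176, 251, 216, 57, 26, 58, 8] for k=0..6.
π_245 has 2 disjoint cycles with lengths [262, 1] on {0,…,262}.
Σ(ℓ_i−1) = 263−2 = 261; sign = (−1)^261 = -1.
Zolotarev: (245|263) = -1, matching the cycle-count sign.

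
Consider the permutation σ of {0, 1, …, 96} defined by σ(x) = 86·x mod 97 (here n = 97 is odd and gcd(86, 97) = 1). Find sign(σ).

Start at x=33: 33 → 25 → 16 → 18 → 93 → 44 → 1 → … (one orbit).
3 cycles of lengths [48, 48, 1].
97 − 3 = 94 transpositions; sign(π) = (−1)^94 = +1.
The Jacobi symbol (86|97) = +1 (Zolotarev) agrees.

+1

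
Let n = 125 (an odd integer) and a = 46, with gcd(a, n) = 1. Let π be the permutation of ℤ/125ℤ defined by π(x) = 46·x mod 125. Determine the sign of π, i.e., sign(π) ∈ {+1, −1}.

+1

Orbit of 1 under x↦46x: [1, 46, 116, 86, 81, 101, 21]… (length divides ord_125(46)).
Cycle type of π: 25×4 + 5×4 + 1×5; total 13 cycles.
125 − 13 = 112 transpositions; sign(π) = (−1)^112 = +1.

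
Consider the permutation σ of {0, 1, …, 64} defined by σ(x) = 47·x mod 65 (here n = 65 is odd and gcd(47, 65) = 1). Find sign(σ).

Start at x=18: 18 → 1 → 47 → 64 → 18 (one orbit).
π_47 has 17 disjoint cycles with lengths [4, 4, 4, 4, 4, 4, 4, 4, 4, 4, 4, 4, 4, 4, 4, 4, 1] on {0,…,64}.
Σ(ℓ_i−1) = 65−17 = 48; sign = (−1)^48 = +1.
Zolotarev: (47|65) = +1, matching the cycle-count sign.

+1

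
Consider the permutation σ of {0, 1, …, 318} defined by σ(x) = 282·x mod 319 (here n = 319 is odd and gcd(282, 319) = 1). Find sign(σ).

Start at x=205: 205 → 71 → 244 → 223 → 43 → 4 → 171 → … (one orbit).
The orbit structure of x ↦ 282x mod 319: 5 orbits of sizes [140, 140, 28, 10, 1].
319 − 5 = 314 transpositions; sign(π) = (−1)^314 = +1.

+1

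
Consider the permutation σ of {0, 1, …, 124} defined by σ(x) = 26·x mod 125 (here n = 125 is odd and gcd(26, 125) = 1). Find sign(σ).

Start at x=26: 26 → 51 → 76 → 101 → 1 → 26 (one orbit).
Cycle type of π: 5×20 + 1×25; total 45 cycles.
45 cycles on 125: each ℓ→(−1)^(ℓ−1), product (−1)^80 = +1.
The Jacobi symbol (26|125) = +1 (Zolotarev) agrees.

+1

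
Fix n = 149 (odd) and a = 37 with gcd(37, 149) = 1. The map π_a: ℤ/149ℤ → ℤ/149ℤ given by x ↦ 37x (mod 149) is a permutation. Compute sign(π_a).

+1

Start at x=125: 125 → 6 → 73 → 19 → 107 → 85 → 16 → … (one orbit).
The orbit structure of x ↦ 37x mod 149: 5 orbits of sizes [37, 37, 37, 37, 1].
sign(π) = (−1)^{n − #cycles} = (−1)^{149−5} = (−1)^144 = +1.
Check: (37/149) = +1 by Zolotarev.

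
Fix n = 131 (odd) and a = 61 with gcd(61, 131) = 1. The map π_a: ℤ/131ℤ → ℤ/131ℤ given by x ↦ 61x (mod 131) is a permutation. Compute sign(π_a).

+1

Trace 61: π^k(61) = [61, 53, 89, 58, 1] for k=0..4.
Cycle lengths of π_61 on ℤ/131ℤ: [5, 5, 5, 5, 5, 5, 5, 5, 5, 5, 5, 5, 5, 5, 5, 5, 5, 5, 5, 5, 5, 5, 5, 5, 5, 5, 1]; 27 cycles in total.
sign(π) = (−1)^{n − #cycles} = (−1)^{131−27} = (−1)^104 = +1.
The Jacobi symbol (61|131) = +1 (Zolotarev) agrees.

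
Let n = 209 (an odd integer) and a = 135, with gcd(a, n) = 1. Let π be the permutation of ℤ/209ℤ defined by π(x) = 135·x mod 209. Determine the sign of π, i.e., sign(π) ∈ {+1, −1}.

-1

Orbit of 137 under x↦135x: [137, 103, 111, 146, 64, 71, 180]… (length divides ord_209(135)).
Decompose π into cycles: lengths [90, 90, 18, 5, 5, 1] (6 cycles, including the fixed point 0).
n − c = 209 − 6 = 203; sign = (−1)^203 = -1.
Check: (135/209) = -1 by Zolotarev.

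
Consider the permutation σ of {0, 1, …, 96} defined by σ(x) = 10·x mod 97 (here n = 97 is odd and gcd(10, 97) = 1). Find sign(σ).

Start at x=11: 11 → 13 → 33 → 39 → 2 → 20 → 6 → … (one orbit).
Cycle type of π: 96 + 1; total 2 cycles.
n − c = 97 − 2 = 95; sign = (−1)^95 = -1.

-1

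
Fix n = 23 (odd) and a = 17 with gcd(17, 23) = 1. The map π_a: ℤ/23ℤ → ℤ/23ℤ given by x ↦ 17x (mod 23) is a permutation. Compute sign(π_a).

Trace 4: π^k(4) = [4, 22, 6, 10, 9, 15, 2] for k=0..6.
Cycle lengths of π_17 on ℤ/23ℤ: [22, 1]; 2 cycles in total.
23 − 2 = 21 transpositions; sign(π) = (−1)^21 = -1.

-1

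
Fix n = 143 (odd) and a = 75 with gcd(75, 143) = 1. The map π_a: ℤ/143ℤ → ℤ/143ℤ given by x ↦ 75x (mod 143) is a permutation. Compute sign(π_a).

+1

Orbit of 27 under x↦75x: [27, 23, 9, 103, 3, 82, 1]… (length divides ord_143(75)).
π_75 has 9 disjoint cycles with lengths [30, 30, 30, 30, 6, 6, 5, 5, 1] on {0,…,142}.
9 cycles on 143: each ℓ→(−1)^(ℓ−1), product (−1)^134 = +1.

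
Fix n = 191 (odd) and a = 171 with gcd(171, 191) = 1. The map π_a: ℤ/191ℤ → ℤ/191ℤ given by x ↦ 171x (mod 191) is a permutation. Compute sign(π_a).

Start at x=72: 72 → 88 → 150 → 56 → 26 → 53 → 86 → … (one orbit).
2 cycles of lengths [190, 1].
2 cycles on 191: each ℓ→(−1)^(ℓ−1), product (−1)^189 = -1.

-1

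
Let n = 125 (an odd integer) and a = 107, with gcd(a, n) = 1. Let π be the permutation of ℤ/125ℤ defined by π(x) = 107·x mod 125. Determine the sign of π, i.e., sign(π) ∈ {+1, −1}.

Orbit of 68 under x↦107x: [68, 26, 32, 49, 118, 1, 107]… (length divides ord_125(107)).
π_107 has 12 disjoint cycles with lengths [20, 20, 20, 20, 20, 4, 4, 4, 4, 4, 4, 1] on {0,…,124}.
125 − 12 = 113 transpositions; sign(π) = (−1)^113 = -1.

-1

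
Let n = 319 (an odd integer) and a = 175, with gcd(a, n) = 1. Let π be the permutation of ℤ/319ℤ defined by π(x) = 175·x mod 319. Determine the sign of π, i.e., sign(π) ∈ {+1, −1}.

Trace 175: π^k(175) = [175, 1] for k=0..1.
Cycle lengths of π_175 on ℤ/319ℤ: [2, 2, 2, 2, 2, 2, 2, 2, 2, 2, 2, 2, 2, 2, 2, 2, 2, 2, 2, 2, 2, 2, 2, 2, 2, 2, 2, 2, 2, 2, 2, 2, 2, 2, 2, 2, 2, 2, 2, 2, 2, 2, 2, 2, 2, 2, 2, 2, 2, 2, 2, 2, 2, 2, 2, 2, 2, 2, 2, 2, 2, 2, 2, 2, 2, 2, 2, 2, 2, 2, 2, 2, 2, 2, 2, 2, 2, 2, 2, 2, 2, 2, 2, 2, 2, 2, 2, 2, 2, 2, 2, 2, 2, 2, 2, 2, 2, 2, 2, 2, 2, 2, 2, 2, 2, 2, 2, 2, 2, 2, 2, 2, 2, 2, 2, 2, 2, 2, 2, 2, 2, 2, 2, 2, 2, 2, 2, 2, 2, 2, 2, 2, 2, 2, 2, 2, 2, 2, 2, 2, 2, 2, 2, 2, 2, 1, 1, 1, 1, 1, 1, 1, 1, 1, 1, 1, 1, 1, 1, 1, 1, 1, 1, 1, 1, 1, 1, 1, 1, 1, 1, 1, 1, 1]; 174 cycles in total.
n − c = 319 − 174 = 145; sign = (−1)^145 = -1.
Via Zolotarev, sign(π_{175}) = (175|319) = -1.

-1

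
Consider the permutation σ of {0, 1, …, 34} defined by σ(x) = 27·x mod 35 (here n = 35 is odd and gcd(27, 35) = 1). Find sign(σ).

+1

Orbit of 1 under x↦27x: [1, 27, 29, 13]… (length divides ord_35(27)).
Decompose π into cycles: lengths [4, 4, 4, 4, 4, 4, 4, 2, 2, 2, 1] (11 cycles, including the fixed point 0).
sign(π) = (−1)^{n − #cycles} = (−1)^{35−11} = (−1)^24 = +1.
Zolotarev: (27|35) = +1, matching the cycle-count sign.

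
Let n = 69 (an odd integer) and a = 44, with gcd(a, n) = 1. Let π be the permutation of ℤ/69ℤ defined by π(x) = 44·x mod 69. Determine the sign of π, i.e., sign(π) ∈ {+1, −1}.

+1

Orbit of 13 under x↦44x: [13, 20, 52, 11, 1, 44, 4]… (length divides ord_69(44)).
Cycle lengths of π_44 on ℤ/69ℤ: [22, 22, 22, 2, 1]; 5 cycles in total.
With 5 cycles on 69 points, sign = (−1)^{69−5} = +1.
(44|69)_J = +1 (Zolotarev's lemma cross-check).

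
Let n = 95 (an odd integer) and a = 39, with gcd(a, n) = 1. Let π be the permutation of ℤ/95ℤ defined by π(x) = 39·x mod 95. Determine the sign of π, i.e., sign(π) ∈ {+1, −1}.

+1

Orbit of 1 under x↦39x: [1, 39]… (length divides ord_95(39)).
The orbit structure of x ↦ 39x mod 95: 57 orbits of sizes [2, 2, 2, 2, 2, 2, 2, 2, 2, 2, 2, 2, 2, 2, 2, 2, 2, 2, 2, 2, 2, 2, 2, 2, 2, 2, 2, 2, 2, 2, 2, 2, 2, 2, 2, 2, 2, 2, 1, 1, 1, 1, 1, 1, 1, 1, 1, 1, 1, 1, 1, 1, 1, 1, 1, 1, 1].
With 57 cycles on 95 points, sign = (−1)^{95−57} = +1.
Zolotarev: (39|95) = +1, matching the cycle-count sign.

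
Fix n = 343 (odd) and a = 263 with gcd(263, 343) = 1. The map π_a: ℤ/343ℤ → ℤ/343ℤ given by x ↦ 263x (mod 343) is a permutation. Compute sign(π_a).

+1

Orbit of 226 under x↦263x: [226, 99, 312, 79, 197, 18, 275]… (length divides ord_343(263)).
Cycle type of π: 21×14 + 3×16 + 1; total 31 cycles.
sign(π) = (−1)^{n − #cycles} = (−1)^{343−31} = (−1)^312 = +1.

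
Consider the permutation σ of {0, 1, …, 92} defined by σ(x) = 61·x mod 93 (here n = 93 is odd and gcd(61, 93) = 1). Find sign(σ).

Start at x=1: 1 → 61 → 1 (one orbit).
Cycle lengths of π_61 on ℤ/93ℤ: [2, 2, 2, 2, 2, 2, 2, 2, 2, 2, 2, 2, 2, 2, 2, 2, 2, 2, 2, 2, 2, 2, 2, 2, 2, 2, 2, 2, 2, 2, 2, 2, 2, 2, 2, 2, 2, 2, 2, 2, 2, 2, 2, 2, 2, 1, 1, 1]; 48 cycles in total.
sign(π) = (−1)^{n − #cycles} = (−1)^{93−48} = (−1)^45 = -1.

-1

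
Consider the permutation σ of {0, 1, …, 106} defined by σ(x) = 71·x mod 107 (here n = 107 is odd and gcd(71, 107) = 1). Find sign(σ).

-1

Start at x=57: 57 → 88 → 42 → 93 → 76 → 46 → 56 → … (one orbit).
Cycle type of π: 106 + 1; total 2 cycles.
Σ(ℓ_i−1) = 107−2 = 105; sign = (−1)^105 = -1.
(71|107)_J = -1 (Zolotarev's lemma cross-check).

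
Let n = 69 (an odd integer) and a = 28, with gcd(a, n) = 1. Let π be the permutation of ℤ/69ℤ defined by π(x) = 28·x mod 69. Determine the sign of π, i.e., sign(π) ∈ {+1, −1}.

Orbit of 49 under x↦28x: [49, 61, 52, 7, 58, 37, 1]… (length divides ord_69(28)).
The orbit structure of x ↦ 28x mod 69: 6 orbits of sizes [22, 22, 22, 1, 1, 1].
n − c = 69 − 6 = 63; sign = (−1)^63 = -1.

-1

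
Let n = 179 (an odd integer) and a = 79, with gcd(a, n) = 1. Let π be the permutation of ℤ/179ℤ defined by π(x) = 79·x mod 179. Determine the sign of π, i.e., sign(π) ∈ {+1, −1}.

Start at x=143: 143 → 20 → 148 → 57 → 28 → 64 → 44 → … (one orbit).
Cycle type of π: 178 + 1; total 2 cycles.
179 − 2 = 177 transpositions; sign(π) = (−1)^177 = -1.
Zolotarev: (79|179) = -1, matching the cycle-count sign.

-1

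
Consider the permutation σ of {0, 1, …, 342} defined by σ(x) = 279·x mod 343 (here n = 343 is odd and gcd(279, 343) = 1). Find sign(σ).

-1

Trace 307: π^k(307) = [307, 246, 34, 225, 6, 302, 223] for k=0..6.
Decompose π into cycles: lengths [98, 98, 98, 14, 14, 14, 2, 2, 2, 1] (10 cycles, including the fixed point 0).
343 − 10 = 333 transpositions; sign(π) = (−1)^333 = -1.
Check: (279/343) = -1 by Zolotarev.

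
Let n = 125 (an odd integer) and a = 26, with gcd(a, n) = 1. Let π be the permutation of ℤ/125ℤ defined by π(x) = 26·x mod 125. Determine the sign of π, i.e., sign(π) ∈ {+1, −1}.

Start at x=101: 101 → 1 → 26 → 51 → 76 → 101 (one orbit).
Cycle type of π: 5×20 + 1×25; total 45 cycles.
With 45 cycles on 125 points, sign = (−1)^{125−45} = +1.
Zolotarev: (26|125) = +1, matching the cycle-count sign.

+1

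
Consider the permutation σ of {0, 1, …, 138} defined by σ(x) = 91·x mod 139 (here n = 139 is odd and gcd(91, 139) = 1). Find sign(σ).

+1

Start at x=125: 125 → 116 → 131 → 106 → 55 → 1 → 91 → … (one orbit).
Decompose π into cycles: lengths [23, 23, 23, 23, 23, 23, 1] (7 cycles, including the fixed point 0).
sign(π) = (−1)^{n − #cycles} = (−1)^{139−7} = (−1)^132 = +1.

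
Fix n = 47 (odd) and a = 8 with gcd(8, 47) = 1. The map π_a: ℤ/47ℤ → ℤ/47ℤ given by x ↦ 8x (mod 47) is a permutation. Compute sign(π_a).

Orbit of 6 under x↦8x: [6, 1, 8, 17, 42, 7, 9]… (length divides ord_47(8)).
The orbit structure of x ↦ 8x mod 47: 3 orbits of sizes [23, 23, 1].
47 − 3 = 44 transpositions; sign(π) = (−1)^44 = +1.

+1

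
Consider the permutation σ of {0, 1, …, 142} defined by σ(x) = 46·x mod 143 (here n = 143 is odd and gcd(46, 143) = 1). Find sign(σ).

Orbit of 19 under x↦46x: [19, 16, 21, 108, 106, 14, 72]… (length divides ord_143(46)).
Cycle lengths of π_46 on ℤ/143ℤ: [60, 60, 12, 10, 1]; 5 cycles in total.
With 5 cycles on 143 points, sign = (−1)^{143−5} = +1.
(46|143)_J = +1 (Zolotarev's lemma cross-check).

+1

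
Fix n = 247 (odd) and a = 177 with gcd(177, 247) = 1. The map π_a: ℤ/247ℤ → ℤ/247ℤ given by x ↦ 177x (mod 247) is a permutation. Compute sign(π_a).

Start at x=5: 5 → 144 → 47 → 168 → 96 → 196 → 112 → … (one orbit).
Decompose π into cycles: lengths [36, 36, 36, 36, 36, 36, 9, 9, 4, 4, 4, 1] (12 cycles, including the fixed point 0).
12 cycles on 247: each ℓ→(−1)^(ℓ−1), product (−1)^235 = -1.
(177|247)_J = -1 (Zolotarev's lemma cross-check).

-1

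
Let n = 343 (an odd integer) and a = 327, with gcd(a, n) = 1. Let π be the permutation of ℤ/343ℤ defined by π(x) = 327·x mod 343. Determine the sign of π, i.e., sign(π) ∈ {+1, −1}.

Orbit of 31 under x↦327x: [31, 190, 47, 277, 27, 254, 52]… (length divides ord_343(327)).
4 cycles of lengths [294, 42, 6, 1].
With 4 cycles on 343 points, sign = (−1)^{343−4} = -1.
(327|343)_J = -1 (Zolotarev's lemma cross-check).

-1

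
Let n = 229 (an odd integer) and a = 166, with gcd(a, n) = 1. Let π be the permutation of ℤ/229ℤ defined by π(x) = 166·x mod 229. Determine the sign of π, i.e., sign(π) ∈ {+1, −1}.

-1

Trace 6: π^k(6) = [6, 80, 227, 126, 77, 187, 127] for k=0..6.
π_166 has 2 disjoint cycles with lengths [228, 1] on {0,…,228}.
sign(π) = (−1)^{n − #cycles} = (−1)^{229−2} = (−1)^227 = -1.
Zolotarev: (166|229) = -1, matching the cycle-count sign.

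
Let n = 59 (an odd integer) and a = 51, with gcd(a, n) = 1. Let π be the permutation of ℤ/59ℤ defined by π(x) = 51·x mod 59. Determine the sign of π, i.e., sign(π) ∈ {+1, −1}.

Trace 26: π^k(26) = [26, 28, 12, 22, 1, 51, 5] for k=0..6.
Cycle lengths of π_51 on ℤ/59ℤ: [29, 29, 1]; 3 cycles in total.
3 cycles on 59: each ℓ→(−1)^(ℓ−1), product (−1)^56 = +1.

+1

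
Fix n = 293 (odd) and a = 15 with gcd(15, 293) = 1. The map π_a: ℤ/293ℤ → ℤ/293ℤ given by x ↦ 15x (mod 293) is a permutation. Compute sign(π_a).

Start at x=153: 153 → 244 → 144 → 109 → 170 → 206 → 160 → … (one orbit).
Cycle type of π: 146×2 + 1; total 3 cycles.
With 3 cycles on 293 points, sign = (−1)^{293−3} = +1.
Zolotarev: (15|293) = +1, matching the cycle-count sign.

+1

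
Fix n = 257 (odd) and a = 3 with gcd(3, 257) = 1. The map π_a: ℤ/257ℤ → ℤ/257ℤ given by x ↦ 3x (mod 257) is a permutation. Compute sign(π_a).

Orbit of 208 under x↦3x: [208, 110, 73, 219, 143, 172, 2]… (length divides ord_257(3)).
Cycle type of π: 256 + 1; total 2 cycles.
n − c = 257 − 2 = 255; sign = (−1)^255 = -1.
The Jacobi symbol (3|257) = -1 (Zolotarev) agrees.

-1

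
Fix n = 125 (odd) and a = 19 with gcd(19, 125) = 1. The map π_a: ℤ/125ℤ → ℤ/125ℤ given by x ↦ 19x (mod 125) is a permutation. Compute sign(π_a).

Start at x=101: 101 → 44 → 86 → 9 → 46 → 124 → 106 → … (one orbit).
Cycle type of π: 50×2 + 10×2 + 2×2 + 1; total 7 cycles.
7 cycles on 125: each ℓ→(−1)^(ℓ−1), product (−1)^118 = +1.
Check: (19/125) = +1 by Zolotarev.

+1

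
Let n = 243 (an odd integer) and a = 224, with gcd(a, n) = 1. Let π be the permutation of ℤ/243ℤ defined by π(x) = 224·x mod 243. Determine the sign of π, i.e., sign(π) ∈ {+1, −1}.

Start at x=64: 64 → 242 → 19 → 125 → 55 → 170 → 172 → … (one orbit).
14 cycles of lengths [54, 54, 54, 18, 18, 18, 6, 6, 6, 2, 2, 2, 2, 1].
n − c = 243 − 14 = 229; sign = (−1)^229 = -1.
Check: (224/243) = -1 by Zolotarev.

-1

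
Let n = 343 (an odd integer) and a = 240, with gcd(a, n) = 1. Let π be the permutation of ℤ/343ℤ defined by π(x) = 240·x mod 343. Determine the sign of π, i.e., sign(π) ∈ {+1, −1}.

Start at x=253: 253 → 9 → 102 → 127 → 296 → 39 → 99 → … (one orbit).
π_240 has 7 disjoint cycles with lengths [147, 147, 21, 21, 3, 3, 1] on {0,…,342}.
With 7 cycles on 343 points, sign = (−1)^{343−7} = +1.
Zolotarev: (240|343) = +1, matching the cycle-count sign.

+1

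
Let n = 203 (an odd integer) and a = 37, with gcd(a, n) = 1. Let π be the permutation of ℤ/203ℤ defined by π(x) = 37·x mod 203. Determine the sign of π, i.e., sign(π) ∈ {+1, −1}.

-1

Trace 1: π^k(1) = [1, 37, 151, 106, 65, 172, 71] for k=0..6.
Cycle type of π: 84×2 + 28 + 3×2 + 1; total 6 cycles.
Σ(ℓ_i−1) = 203−6 = 197; sign = (−1)^197 = -1.
Check: (37/203) = -1 by Zolotarev.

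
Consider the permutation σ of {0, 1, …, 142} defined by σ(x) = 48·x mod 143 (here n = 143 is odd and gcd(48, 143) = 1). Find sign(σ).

+1

Trace 100: π^k(100) = [100, 81, 27, 9, 3, 1, 48] for k=0..6.
The orbit structure of x ↦ 48x mod 143: 15 orbits of sizes [15, 15, 15, 15, 15, 15, 15, 15, 5, 5, 3, 3, 3, 3, 1].
15 cycles on 143: each ℓ→(−1)^(ℓ−1), product (−1)^128 = +1.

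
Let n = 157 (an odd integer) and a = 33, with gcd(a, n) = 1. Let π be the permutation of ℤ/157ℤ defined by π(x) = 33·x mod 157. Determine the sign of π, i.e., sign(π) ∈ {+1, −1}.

Trace 145: π^k(145) = [145, 75, 120, 35, 56, 121, 68] for k=0..6.
Cycle type of π: 78×2 + 1; total 3 cycles.
sign(π) = (−1)^{n − #cycles} = (−1)^{157−3} = (−1)^154 = +1.

+1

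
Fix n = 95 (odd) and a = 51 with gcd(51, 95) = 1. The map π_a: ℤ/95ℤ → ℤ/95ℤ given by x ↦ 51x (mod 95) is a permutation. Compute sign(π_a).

Start at x=56: 56 → 6 → 21 → 26 → 91 → 81 → 46 → … (one orbit).
Decompose π into cycles: lengths [18, 18, 18, 18, 18, 1, 1, 1, 1, 1] (10 cycles, including the fixed point 0).
sign(π) = (−1)^{n − #cycles} = (−1)^{95−10} = (−1)^85 = -1.
The Jacobi symbol (51|95) = -1 (Zolotarev) agrees.

-1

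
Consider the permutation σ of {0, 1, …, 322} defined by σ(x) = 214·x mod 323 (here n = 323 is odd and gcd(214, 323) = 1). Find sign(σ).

Orbit of 73 under x↦214x: [73, 118, 58, 138, 139, 30, 283]… (length divides ord_323(214)).
π_214 has 6 disjoint cycles with lengths [144, 144, 16, 9, 9, 1] on {0,…,322}.
With 6 cycles on 323 points, sign = (−1)^{323−6} = -1.
The Jacobi symbol (214|323) = -1 (Zolotarev) agrees.

-1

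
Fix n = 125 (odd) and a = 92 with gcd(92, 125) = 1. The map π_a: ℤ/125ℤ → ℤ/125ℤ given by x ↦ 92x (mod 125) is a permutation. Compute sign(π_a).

-1

Start at x=91: 91 → 122 → 99 → 108 → 61 → 112 → 54 → … (one orbit).
The orbit structure of x ↦ 92x mod 125: 4 orbits of sizes [100, 20, 4, 1].
With 4 cycles on 125 points, sign = (−1)^{125−4} = -1.
Zolotarev: (92|125) = -1, matching the cycle-count sign.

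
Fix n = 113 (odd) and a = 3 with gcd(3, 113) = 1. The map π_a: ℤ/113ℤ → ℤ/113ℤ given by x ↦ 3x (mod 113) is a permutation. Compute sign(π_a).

-1

Start at x=17: 17 → 51 → 40 → 7 → 21 → 63 → 76 → … (one orbit).
2 cycles of lengths [112, 1].
With 2 cycles on 113 points, sign = (−1)^{113−2} = -1.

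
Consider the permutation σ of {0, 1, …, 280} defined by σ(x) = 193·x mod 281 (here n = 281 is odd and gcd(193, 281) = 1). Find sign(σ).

-1

Trace 53: π^k(53) = [53, 113, 172, 38, 28, 65, 181] for k=0..6.
Cycle lengths of π_193 on ℤ/281ℤ: [56, 56, 56, 56, 56, 1]; 6 cycles in total.
With 6 cycles on 281 points, sign = (−1)^{281−6} = -1.
Check: (193/281) = -1 by Zolotarev.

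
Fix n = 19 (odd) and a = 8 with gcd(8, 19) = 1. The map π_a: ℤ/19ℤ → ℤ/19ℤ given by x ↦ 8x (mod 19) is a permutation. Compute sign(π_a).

-1

Start at x=1: 1 → 8 → 7 → 18 → 11 → 12 → 1 (one orbit).
4 cycles of lengths [6, 6, 6, 1].
Σ(ℓ_i−1) = 19−4 = 15; sign = (−1)^15 = -1.
(8|19)_J = -1 (Zolotarev's lemma cross-check).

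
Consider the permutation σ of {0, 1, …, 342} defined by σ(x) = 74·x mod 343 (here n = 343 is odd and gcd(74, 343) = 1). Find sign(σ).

Orbit of 288 under x↦74x: [288, 46, 317, 134, 312, 107, 29]… (length divides ord_343(74)).
Decompose π into cycles: lengths [147, 147, 21, 21, 3, 3, 1] (7 cycles, including the fixed point 0).
With 7 cycles on 343 points, sign = (−1)^{343−7} = +1.

+1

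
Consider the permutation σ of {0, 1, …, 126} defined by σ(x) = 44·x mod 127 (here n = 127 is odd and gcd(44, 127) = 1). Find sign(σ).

+1

Orbit of 82 under x↦44x: [82, 52, 2, 88, 62, 61, 17]… (length divides ord_127(44)).
3 cycles of lengths [63, 63, 1].
127 − 3 = 124 transpositions; sign(π) = (−1)^124 = +1.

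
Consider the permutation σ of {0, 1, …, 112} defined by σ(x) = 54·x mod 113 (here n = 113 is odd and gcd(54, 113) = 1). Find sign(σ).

-1

Orbit of 26 under x↦54x: [26, 48, 106, 74, 41, 67, 2]… (length divides ord_113(54)).
Cycle type of π: 112 + 1; total 2 cycles.
sign(π) = (−1)^{n − #cycles} = (−1)^{113−2} = (−1)^111 = -1.
Via Zolotarev, sign(π_{54}) = (54|113) = -1.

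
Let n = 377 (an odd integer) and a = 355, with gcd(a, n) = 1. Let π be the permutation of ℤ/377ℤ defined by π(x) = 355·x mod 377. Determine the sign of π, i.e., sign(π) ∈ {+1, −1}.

Trace 198: π^k(198) = [198, 168, 74, 257, 1, 355, 107] for k=0..6.
Decompose π into cycles: lengths [42, 42, 42, 42, 42, 42, 42, 42, 7, 7, 7, 7, 6, 6, 1] (15 cycles, including the fixed point 0).
sign(π) = (−1)^{n − #cycles} = (−1)^{377−15} = (−1)^362 = +1.
Check: (355/377) = +1 by Zolotarev.

+1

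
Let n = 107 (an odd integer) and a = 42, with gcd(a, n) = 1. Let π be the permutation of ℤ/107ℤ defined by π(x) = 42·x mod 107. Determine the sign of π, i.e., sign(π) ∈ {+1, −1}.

Trace 81: π^k(81) = [81, 85, 39, 33, 102, 4, 61] for k=0..6.
Cycle type of π: 53×2 + 1; total 3 cycles.
With 3 cycles on 107 points, sign = (−1)^{107−3} = +1.
(42|107)_J = +1 (Zolotarev's lemma cross-check).

+1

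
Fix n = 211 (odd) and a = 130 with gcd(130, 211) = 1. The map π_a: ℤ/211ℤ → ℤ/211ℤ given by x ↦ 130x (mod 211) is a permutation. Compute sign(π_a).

Orbit of 23 under x↦130x: [23, 36, 38, 87, 127, 52, 8]… (length divides ord_211(130)).
π_130 has 2 disjoint cycles with lengths [210, 1] on {0,…,210}.
211 − 2 = 209 transpositions; sign(π) = (−1)^209 = -1.

-1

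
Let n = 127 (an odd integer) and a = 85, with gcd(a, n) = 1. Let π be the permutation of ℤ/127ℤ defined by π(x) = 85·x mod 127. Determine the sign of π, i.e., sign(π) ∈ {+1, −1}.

Orbit of 12 under x↦85x: [12, 4, 86, 71, 66, 22, 92]… (length divides ord_127(85)).
Cycle type of π: 126 + 1; total 2 cycles.
With 2 cycles on 127 points, sign = (−1)^{127−2} = -1.
(85|127)_J = -1 (Zolotarev's lemma cross-check).

-1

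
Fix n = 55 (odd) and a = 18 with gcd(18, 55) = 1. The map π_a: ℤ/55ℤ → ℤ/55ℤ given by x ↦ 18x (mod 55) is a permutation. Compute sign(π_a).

Trace 26: π^k(26) = [26, 28, 9, 52, 1, 18, 49] for k=0..6.
Cycle type of π: 20×2 + 10 + 4 + 1; total 5 cycles.
55 − 5 = 50 transpositions; sign(π) = (−1)^50 = +1.
Via Zolotarev, sign(π_{18}) = (18|55) = +1.

+1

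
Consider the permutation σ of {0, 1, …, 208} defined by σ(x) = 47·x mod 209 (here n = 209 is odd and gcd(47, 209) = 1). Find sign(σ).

Orbit of 104 under x↦47x: [104, 81, 45, 25, 130, 49, 4]… (length divides ord_209(47)).
Cycle type of π: 45×4 + 9×2 + 5×2 + 1; total 9 cycles.
With 9 cycles on 209 points, sign = (−1)^{209−9} = +1.
Via Zolotarev, sign(π_{47}) = (47|209) = +1.

+1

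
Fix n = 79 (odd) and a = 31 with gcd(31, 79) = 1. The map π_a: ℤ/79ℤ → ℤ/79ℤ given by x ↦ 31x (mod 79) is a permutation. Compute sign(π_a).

Orbit of 36 under x↦31x: [36, 10, 73, 51, 1, 31, 13]… (length divides ord_79(31)).
Cycle lengths of π_31 on ℤ/79ℤ: [39, 39, 1]; 3 cycles in total.
n − c = 79 − 3 = 76; sign = (−1)^76 = +1.
Zolotarev: (31|79) = +1, matching the cycle-count sign.

+1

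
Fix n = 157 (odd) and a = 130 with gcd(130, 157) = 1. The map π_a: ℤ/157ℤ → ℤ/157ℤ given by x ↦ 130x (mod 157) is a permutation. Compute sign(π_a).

Start at x=16: 16 → 39 → 46 → 14 → 93 → 1 → 130 → … (one orbit).
π_130 has 13 disjoint cycles with lengths [13, 13, 13, 13, 13, 13, 13, 13, 13, 13, 13, 13, 1] on {0,…,156}.
Σ(ℓ_i−1) = 157−13 = 144; sign = (−1)^144 = +1.
Check: (130/157) = +1 by Zolotarev.

+1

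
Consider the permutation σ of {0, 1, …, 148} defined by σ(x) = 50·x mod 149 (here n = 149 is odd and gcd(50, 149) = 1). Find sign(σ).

Start at x=16: 16 → 55 → 68 → 122 → 140 → 146 → 148 → … (one orbit).
π_50 has 2 disjoint cycles with lengths [148, 1] on {0,…,148}.
Σ(ℓ_i−1) = 149−2 = 147; sign = (−1)^147 = -1.
Zolotarev: (50|149) = -1, matching the cycle-count sign.

-1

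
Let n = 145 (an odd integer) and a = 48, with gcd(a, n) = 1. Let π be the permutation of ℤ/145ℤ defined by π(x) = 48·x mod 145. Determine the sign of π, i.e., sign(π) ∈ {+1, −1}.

Start at x=141: 141 → 98 → 64 → 27 → 136 → 3 → 144 → … (one orbit).
Decompose π into cycles: lengths [28, 28, 28, 28, 28, 4, 1] (7 cycles, including the fixed point 0).
145 − 7 = 138 transpositions; sign(π) = (−1)^138 = +1.
Check: (48/145) = +1 by Zolotarev.

+1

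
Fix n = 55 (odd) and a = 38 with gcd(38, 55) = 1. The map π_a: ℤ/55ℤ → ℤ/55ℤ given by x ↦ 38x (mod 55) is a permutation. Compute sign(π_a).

Trace 38: π^k(38) = [38, 14, 37, 31, 23, 49, 47] for k=0..6.
The orbit structure of x ↦ 38x mod 55: 6 orbits of sizes [20, 20, 5, 5, 4, 1].
6 cycles on 55: each ℓ→(−1)^(ℓ−1), product (−1)^49 = -1.
(38|55)_J = -1 (Zolotarev's lemma cross-check).

-1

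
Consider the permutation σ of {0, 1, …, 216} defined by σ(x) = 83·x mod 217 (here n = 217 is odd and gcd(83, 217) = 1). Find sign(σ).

Trace 6: π^k(6) = [6, 64, 104, 169, 139, 36, 167] for k=0..6.
The orbit structure of x ↦ 83x mod 217: 11 orbits of sizes [30, 30, 30, 30, 30, 30, 30, 2, 2, 2, 1].
217 − 11 = 206 transpositions; sign(π) = (−1)^206 = +1.

+1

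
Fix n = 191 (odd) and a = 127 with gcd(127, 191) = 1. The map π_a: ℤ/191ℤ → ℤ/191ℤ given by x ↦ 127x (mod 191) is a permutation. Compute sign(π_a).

Trace 52: π^k(52) = [52, 110, 27, 182, 3, 190, 64] for k=0..6.
π_127 has 2 disjoint cycles with lengths [190, 1] on {0,…,190}.
n − c = 191 − 2 = 189; sign = (−1)^189 = -1.
The Jacobi symbol (127|191) = -1 (Zolotarev) agrees.

-1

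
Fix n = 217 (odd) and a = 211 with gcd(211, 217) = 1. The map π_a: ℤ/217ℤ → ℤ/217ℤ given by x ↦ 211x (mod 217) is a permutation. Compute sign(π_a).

Start at x=211: 211 → 36 → 1 → 211 (one orbit).
The orbit structure of x ↦ 211x mod 217: 77 orbits of sizes [3, 3, 3, 3, 3, 3, 3, 3, 3, 3, 3, 3, 3, 3, 3, 3, 3, 3, 3, 3, 3, 3, 3, 3, 3, 3, 3, 3, 3, 3, 3, 3, 3, 3, 3, 3, 3, 3, 3, 3, 3, 3, 3, 3, 3, 3, 3, 3, 3, 3, 3, 3, 3, 3, 3, 3, 3, 3, 3, 3, 3, 3, 3, 3, 3, 3, 3, 3, 3, 3, 1, 1, 1, 1, 1, 1, 1].
n − c = 217 − 77 = 140; sign = (−1)^140 = +1.

+1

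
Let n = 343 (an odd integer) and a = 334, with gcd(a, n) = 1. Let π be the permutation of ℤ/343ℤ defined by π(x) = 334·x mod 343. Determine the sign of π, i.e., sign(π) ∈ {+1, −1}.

-1

Trace 67: π^k(67) = [67, 83, 282, 206, 204, 222, 60] for k=0..6.
4 cycles of lengths [294, 42, 6, 1].
4 cycles on 343: each ℓ→(−1)^(ℓ−1), product (−1)^339 = -1.
Zolotarev: (334|343) = -1, matching the cycle-count sign.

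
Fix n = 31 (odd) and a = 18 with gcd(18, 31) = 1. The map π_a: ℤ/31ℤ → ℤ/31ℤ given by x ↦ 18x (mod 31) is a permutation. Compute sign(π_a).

+1

Orbit of 25 under x↦18x: [25, 16, 9, 7, 2, 5, 28]… (length divides ord_31(18)).
Cycle lengths of π_18 on ℤ/31ℤ: [15, 15, 1]; 3 cycles in total.
3 cycles on 31: each ℓ→(−1)^(ℓ−1), product (−1)^28 = +1.
The Jacobi symbol (18|31) = +1 (Zolotarev) agrees.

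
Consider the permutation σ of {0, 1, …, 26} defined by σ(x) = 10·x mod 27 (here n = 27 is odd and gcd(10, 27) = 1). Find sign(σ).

+1

Start at x=10: 10 → 19 → 1 → 10 (one orbit).
Cycle lengths of π_10 on ℤ/27ℤ: [3, 3, 3, 3, 3, 3, 1, 1, 1, 1, 1, 1, 1, 1, 1]; 15 cycles in total.
27 − 15 = 12 transpositions; sign(π) = (−1)^12 = +1.
Zolotarev: (10|27) = +1, matching the cycle-count sign.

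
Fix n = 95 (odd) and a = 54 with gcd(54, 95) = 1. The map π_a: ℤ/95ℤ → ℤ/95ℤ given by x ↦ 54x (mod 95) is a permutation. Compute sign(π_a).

+1

Start at x=1: 1 → 54 → 66 → 49 → 81 → 4 → 26 → … (one orbit).
The orbit structure of x ↦ 54x mod 95: 9 orbits of sizes [18, 18, 18, 18, 9, 9, 2, 2, 1].
95 − 9 = 86 transpositions; sign(π) = (−1)^86 = +1.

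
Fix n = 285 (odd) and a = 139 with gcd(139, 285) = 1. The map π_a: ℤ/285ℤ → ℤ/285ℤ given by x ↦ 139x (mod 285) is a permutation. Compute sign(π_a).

+1

Trace 106: π^k(106) = [106, 199, 16, 229, 196, 169, 121] for k=0..6.
The orbit structure of x ↦ 139x mod 285: 27 orbits of sizes [18, 18, 18, 18, 18, 18, 18, 18, 18, 18, 18, 18, 9, 9, 9, 9, 9, 9, 2, 2, 2, 2, 2, 2, 1, 1, 1].
sign(π) = (−1)^{n − #cycles} = (−1)^{285−27} = (−1)^258 = +1.
The Jacobi symbol (139|285) = +1 (Zolotarev) agrees.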